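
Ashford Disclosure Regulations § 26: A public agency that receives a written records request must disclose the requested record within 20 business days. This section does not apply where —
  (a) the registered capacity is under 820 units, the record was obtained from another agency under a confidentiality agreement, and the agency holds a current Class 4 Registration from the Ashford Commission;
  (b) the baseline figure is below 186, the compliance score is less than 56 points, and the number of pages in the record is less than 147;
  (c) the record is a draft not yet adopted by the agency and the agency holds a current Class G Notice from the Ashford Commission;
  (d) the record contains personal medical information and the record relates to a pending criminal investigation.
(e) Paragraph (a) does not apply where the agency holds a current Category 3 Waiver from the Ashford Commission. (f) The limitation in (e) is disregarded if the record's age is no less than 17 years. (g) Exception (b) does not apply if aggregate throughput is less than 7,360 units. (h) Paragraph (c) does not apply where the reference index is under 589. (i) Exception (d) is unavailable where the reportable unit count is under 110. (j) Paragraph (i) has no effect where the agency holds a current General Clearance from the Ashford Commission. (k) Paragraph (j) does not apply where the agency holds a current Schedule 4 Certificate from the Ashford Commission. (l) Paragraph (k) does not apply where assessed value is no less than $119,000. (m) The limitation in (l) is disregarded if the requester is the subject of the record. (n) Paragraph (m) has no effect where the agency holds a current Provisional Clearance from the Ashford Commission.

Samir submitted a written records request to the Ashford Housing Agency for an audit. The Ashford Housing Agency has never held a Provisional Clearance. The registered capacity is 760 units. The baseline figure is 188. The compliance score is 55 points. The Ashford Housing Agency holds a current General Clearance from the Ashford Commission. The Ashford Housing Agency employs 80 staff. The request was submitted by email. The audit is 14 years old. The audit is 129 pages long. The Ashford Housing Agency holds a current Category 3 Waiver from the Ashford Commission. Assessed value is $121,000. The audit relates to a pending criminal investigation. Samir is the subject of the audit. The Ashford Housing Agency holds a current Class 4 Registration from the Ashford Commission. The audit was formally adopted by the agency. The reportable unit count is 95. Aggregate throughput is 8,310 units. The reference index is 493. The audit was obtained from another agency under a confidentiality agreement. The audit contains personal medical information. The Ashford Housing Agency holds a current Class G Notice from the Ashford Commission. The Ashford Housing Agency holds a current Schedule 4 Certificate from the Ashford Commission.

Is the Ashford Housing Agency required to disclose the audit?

Exception (a) is satisfied on its face — the registered capacity is 760 units, under the 820 units limit; the audit was obtained under a confidentiality agreement; a current Class 4 Registration is held. But applying paragraphs (e)–(f): (e) is triggered — a current Category 3 Waiver is held. (f), which would lift (e), is not triggered — the record's age is 14 years, short of 17 years. (a) is therefore removed.
Exception (b) requires that the baseline figure is below 186; but the baseline figure is 188, not below 186, so (b) is unavailable.
Exception (c) requires that the record is a draft not yet adopted by the agency; but the audit has been formally adopted, so (c) is unavailable.
Exception (d): the audit contains personal medical information; the audit relates to a pending investigation — every condition holds. However, paragraphs (i)–(n) must be considered: (i) applies — the reportable unit count is 95, under the 110 limit. (j) applies (a current General Clearance is held), but is overridden by (k): (k) operates against (j): a current Schedule 4 Certificate is held. (l) operates (assessed value is $121,000, meeting the $119,000 threshold), but is itself disapplied by (m): (m) applies — Samir is the subject of the audit. (n), which would lift (m), is inapplicable — no current Provisional Clearance is held. So (d) is unavailable.
No exception displaces § 26.

Yes — the Ashford Housing Agency must disclose the audit.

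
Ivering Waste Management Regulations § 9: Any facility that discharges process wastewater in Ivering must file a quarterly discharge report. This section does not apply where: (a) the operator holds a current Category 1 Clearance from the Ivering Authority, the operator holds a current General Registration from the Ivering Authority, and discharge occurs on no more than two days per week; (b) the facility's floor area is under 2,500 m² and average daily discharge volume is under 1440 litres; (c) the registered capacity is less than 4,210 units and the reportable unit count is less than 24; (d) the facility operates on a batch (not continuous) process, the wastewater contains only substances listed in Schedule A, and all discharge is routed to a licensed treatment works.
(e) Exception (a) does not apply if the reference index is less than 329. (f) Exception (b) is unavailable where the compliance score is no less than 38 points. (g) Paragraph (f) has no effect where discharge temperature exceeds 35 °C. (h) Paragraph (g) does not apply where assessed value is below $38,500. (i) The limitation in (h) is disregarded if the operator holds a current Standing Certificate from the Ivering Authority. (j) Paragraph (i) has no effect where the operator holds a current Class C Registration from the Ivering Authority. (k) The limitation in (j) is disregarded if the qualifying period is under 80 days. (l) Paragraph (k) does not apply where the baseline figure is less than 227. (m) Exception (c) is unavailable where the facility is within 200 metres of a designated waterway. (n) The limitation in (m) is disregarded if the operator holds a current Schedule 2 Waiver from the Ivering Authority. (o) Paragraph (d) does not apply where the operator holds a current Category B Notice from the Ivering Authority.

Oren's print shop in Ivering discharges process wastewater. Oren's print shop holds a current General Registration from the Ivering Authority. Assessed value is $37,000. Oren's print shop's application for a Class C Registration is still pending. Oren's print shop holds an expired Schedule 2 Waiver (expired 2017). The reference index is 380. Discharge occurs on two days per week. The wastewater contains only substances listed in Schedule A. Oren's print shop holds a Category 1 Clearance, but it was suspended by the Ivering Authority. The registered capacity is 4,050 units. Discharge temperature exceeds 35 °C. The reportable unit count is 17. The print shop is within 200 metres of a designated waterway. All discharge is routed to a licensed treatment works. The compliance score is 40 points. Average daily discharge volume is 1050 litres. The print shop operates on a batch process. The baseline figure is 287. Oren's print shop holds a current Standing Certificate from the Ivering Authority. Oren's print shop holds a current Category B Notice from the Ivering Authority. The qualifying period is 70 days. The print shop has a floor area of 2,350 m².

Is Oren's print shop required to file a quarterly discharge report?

No — exception (b) applies; Oren's print shop is not required to file a quarterly discharge report.

Exception (a) fails — there is no Category 1 Clearance in force.
All of (b)'s requirements are met (the facility's floor area is 2,350 m², under the 2,500 m² limit; average daily discharge volume is 1050 litres, under the 1440 litres limit). Applying paragraphs (f)–(l): (f) applies (the compliance score is 40 points, meeting the 38 points threshold), but is overridden by (g): (g) operates against (f): discharge temperature exceeds 35 °C. (h) would limit (g) — assessed value is $37,000, below the $38,500 limit — but (i) sets (h) aside: (i) operates against (h): a current Standing Certificate is held. (j) is not triggered (no current Class C Registration is held), so (i) stands. Exception (b) stands.
Exception (c): the registered capacity is 4,050 units, less than the 4,210 units limit; the reportable unit count is 17, less than the 24 limit — every condition holds. However, paragraphs (m)–(n) must be considered: (m) operates against (c): the print shop is within 200 m of a designated waterway. (n) does not operate here (there is no Schedule 2 Waiver in force), so (m) stands. (c) is therefore removed.
All of (d)'s requirements are met (the facility operates on a batch process; the wastewater is Schedule-A-only; discharge is routed to a licensed treatment works). Turning to paragraph (o): (o) is triggered — a current Category B Notice is held. So (d) is unavailable.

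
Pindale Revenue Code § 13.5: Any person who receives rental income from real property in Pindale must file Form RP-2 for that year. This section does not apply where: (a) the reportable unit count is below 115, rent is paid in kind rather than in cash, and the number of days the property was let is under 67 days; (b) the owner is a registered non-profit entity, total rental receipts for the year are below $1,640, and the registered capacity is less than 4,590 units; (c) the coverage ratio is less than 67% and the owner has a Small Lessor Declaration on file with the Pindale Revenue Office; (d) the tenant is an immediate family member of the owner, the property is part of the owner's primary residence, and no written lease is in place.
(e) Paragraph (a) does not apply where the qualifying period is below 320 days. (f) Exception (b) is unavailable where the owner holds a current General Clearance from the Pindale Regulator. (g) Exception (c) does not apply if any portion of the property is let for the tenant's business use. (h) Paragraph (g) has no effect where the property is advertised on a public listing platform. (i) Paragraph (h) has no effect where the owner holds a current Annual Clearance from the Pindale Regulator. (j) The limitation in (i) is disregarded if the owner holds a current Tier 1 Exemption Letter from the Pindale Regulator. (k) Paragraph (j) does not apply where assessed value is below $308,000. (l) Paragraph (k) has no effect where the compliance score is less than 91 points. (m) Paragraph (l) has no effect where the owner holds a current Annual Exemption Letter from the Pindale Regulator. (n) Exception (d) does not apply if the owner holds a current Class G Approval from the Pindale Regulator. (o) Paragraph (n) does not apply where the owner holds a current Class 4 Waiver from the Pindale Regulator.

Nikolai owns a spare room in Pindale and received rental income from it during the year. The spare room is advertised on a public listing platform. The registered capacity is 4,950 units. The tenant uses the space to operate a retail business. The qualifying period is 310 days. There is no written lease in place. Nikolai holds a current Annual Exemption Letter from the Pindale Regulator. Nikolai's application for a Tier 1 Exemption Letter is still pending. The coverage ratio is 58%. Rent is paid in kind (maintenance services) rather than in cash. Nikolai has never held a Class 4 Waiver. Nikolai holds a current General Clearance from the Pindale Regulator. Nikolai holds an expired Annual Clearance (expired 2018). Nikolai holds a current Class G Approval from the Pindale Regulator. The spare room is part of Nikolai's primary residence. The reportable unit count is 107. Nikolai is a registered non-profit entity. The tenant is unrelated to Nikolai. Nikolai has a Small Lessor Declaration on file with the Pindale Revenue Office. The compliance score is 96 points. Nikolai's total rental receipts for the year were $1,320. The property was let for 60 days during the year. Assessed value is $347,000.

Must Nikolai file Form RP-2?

Exception (a) is satisfied on its face — the reportable unit count is 107, below the 115 limit; rent is paid in kind; the number of days the property was let is 60 days, under the 67 days limit. Turning to paragraph (e): (e) operates against (a): the qualifying period is 310 days, below the 320 days limit. (a) is therefore removed.
Exception (b) fails — the registered capacity is 4,950 units, not less than 4,590 units.
Exception (c) is satisfied on its face — the coverage ratio is 58%, less than the 67% limit; a Small Lessor Declaration is on file. Considering the limiting provisions: (g) operates (the space is let for business use), but is set aside by (h): (h) operates against (g): the property is publicly advertised. (i), which would lift (h), is inapplicable — the Annual Clearance is not current. So (c) applies.
Exception (d) does not apply: the tenant is unrelated to the owner.

No — exception (c) applies; Nikolai is not required to file Form RP-2.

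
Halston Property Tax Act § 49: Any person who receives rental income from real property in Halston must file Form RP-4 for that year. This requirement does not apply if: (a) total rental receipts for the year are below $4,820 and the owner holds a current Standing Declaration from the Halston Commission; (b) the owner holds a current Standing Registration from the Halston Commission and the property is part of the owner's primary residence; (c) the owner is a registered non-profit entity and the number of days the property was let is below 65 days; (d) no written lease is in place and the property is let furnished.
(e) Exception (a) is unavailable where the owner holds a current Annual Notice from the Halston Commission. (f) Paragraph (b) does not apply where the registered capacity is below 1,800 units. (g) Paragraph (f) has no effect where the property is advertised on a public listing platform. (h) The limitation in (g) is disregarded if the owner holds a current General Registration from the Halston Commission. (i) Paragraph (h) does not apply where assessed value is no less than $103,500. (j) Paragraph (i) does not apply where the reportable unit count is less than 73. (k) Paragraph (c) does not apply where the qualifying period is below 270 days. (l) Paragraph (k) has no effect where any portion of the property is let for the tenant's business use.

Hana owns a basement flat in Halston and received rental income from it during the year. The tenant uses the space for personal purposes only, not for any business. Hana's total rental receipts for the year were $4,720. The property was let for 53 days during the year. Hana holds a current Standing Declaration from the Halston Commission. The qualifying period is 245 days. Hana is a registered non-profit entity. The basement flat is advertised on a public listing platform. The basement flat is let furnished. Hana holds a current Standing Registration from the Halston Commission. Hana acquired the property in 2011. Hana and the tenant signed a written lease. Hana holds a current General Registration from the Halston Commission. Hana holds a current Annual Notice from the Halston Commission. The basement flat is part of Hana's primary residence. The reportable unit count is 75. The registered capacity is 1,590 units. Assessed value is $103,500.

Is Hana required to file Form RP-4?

Exception (a)'s conditions are all satisfied: total rental receipts for the year are $4,720, below the $4,820 limit; a current Standing Declaration is held. However, paragraph (e) must be considered: (e) operates — a current Annual Notice is held. Exception (a) does not apply.
Exception (b) is satisfied on its face — a current Standing Registration is held; the basement flat is part of the primary residence. As to paragraphs (f)–(j): (f) would limit (b) — the registered capacity is 1,590 units, below the 1,800 units limit — but (g) sets (f) aside: (g) is triggered — the property is publicly advertised. (h) is engaged (a current General Registration is held), but is displaced by (i): (i) applies — assessed value is $103,500, meeting the $103,500 threshold. (j), which would lift (i), does not operate here — the reportable unit count is 75, not less than 73. (b) remains available.
All of (c)'s requirements are met (Hana is a registered non-profit; the number of days the property was let is 53 days, below the 65 days limit). However, paragraphs (k)–(l) must be considered: (k) operates against (c): the qualifying period is 245 days, below the 270 days limit. (l), which would lift (k), is not triggered — the space is used for personal purposes only. So (c) is unavailable.
Exception (d) requires that no written lease is in place; but a written lease is in place, so (d) is unavailable.

No — exception (b) applies; Hana is not required to file Form RP-4.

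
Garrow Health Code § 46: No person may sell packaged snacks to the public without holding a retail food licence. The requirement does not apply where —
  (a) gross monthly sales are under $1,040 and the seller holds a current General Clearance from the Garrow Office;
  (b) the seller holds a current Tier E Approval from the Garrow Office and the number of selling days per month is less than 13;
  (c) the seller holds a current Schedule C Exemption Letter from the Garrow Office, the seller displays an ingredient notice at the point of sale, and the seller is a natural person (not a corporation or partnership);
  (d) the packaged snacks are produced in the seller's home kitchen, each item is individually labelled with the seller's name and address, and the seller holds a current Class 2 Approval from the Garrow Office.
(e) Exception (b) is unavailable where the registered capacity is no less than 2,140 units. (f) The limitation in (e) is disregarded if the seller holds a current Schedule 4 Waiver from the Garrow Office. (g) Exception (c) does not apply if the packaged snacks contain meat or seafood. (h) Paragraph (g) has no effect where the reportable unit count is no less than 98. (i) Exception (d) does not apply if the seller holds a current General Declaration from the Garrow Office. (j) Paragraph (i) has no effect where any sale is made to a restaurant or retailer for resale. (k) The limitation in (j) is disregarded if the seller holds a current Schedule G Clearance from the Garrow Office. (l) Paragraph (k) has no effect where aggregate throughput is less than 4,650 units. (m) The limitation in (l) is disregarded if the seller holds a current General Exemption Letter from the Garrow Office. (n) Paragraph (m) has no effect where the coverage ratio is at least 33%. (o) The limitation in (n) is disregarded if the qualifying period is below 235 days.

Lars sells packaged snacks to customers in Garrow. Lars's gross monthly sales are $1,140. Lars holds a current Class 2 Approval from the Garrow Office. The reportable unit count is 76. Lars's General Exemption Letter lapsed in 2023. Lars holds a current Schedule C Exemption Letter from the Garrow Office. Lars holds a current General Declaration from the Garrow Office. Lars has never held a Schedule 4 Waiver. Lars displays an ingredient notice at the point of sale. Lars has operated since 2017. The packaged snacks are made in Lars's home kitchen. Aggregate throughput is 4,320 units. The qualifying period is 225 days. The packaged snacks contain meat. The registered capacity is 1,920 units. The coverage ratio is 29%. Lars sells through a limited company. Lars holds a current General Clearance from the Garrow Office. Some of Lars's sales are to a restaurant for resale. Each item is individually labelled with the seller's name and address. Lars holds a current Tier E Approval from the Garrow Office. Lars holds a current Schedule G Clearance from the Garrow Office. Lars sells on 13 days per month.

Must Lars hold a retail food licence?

Exception (a) does not apply: gross monthly sales are $1,140, not under $1,040.
Exception (b) fails — the number of selling days per month is 13, not less than 13.
Exception (c) requires that the seller is a natural person (not a corporation or partnership); but the seller operates through a limited company, so (c) is unavailable.
Exception (d): the packaged snacks are home-kitchen produced; items are individually labelled; a current Class 2 Approval is held — every condition holds. Applying paragraphs (i)–(o): (i) would limit (d) — a current General Declaration is held — but (j) sets (i) aside: (j) is triggered — some sales are to a restaurant for resale. (k) is engaged (a current Schedule G Clearance is held), but is itself disapplied by (l): (l) operates against (k): aggregate throughput is 4,320 units, less than the 4,650 units limit. (m), which would lift (l), does not operate here — the General Exemption Letter is not current. Exception (d) stands.

No — exception (d) applies; Lars is not required to hold a retail food licence.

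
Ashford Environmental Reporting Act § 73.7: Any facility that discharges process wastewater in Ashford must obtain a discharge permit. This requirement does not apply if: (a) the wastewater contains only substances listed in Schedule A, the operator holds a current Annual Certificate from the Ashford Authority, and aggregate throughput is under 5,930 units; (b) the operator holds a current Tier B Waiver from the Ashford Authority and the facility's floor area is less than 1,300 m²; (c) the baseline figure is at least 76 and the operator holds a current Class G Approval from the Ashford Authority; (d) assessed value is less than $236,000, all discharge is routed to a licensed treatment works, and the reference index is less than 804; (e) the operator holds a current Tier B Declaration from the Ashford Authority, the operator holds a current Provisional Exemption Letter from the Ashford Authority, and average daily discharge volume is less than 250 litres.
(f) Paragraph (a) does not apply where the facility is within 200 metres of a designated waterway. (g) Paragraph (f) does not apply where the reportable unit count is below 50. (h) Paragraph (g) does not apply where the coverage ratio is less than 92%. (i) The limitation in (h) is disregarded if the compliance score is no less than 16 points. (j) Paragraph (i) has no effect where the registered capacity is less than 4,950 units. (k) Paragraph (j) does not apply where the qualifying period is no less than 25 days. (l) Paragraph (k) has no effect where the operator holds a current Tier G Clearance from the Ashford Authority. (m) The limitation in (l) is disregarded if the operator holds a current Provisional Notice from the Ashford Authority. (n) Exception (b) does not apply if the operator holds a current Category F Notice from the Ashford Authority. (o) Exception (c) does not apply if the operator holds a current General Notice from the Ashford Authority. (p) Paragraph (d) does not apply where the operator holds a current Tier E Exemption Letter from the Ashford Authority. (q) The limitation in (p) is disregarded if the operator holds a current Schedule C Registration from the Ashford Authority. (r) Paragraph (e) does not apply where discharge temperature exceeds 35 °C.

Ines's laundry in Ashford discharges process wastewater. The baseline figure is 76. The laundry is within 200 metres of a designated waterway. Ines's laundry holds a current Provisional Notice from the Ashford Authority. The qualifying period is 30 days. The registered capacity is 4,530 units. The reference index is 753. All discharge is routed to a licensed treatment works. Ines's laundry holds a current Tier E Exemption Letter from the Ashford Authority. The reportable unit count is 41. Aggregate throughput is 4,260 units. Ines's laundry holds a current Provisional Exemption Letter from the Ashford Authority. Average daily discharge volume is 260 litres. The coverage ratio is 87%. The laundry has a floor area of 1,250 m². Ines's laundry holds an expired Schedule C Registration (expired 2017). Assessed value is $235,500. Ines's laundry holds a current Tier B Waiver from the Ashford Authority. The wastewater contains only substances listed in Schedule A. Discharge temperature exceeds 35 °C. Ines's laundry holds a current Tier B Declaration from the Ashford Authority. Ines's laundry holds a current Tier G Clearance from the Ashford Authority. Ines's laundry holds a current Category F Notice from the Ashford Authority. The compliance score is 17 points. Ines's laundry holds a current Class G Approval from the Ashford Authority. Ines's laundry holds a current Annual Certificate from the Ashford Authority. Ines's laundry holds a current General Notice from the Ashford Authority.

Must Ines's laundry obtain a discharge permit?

Exception (a): the wastewater is Schedule-A-only; a current Annual Certificate is held; aggregate throughput is 4,260 units, under the 5,930 units limit — every condition holds. Applying paragraphs (f)–(m): (f) applies (the laundry is within 200 m of a designated waterway), but is overridden by (g): (g) operates against (f): the reportable unit count is 41, below the 50 limit. (h) operates (the coverage ratio is 87%, less than the 92% limit), but is itself disapplied by (i): (i) is engaged — the compliance score is 17 points, meeting the 16 points threshold. (j) applies (the registered capacity is 4,530 units, less than the 4,950 units limit), but is displaced by (k): (k) is engaged — the qualifying period is 30 days, meeting the 25 days threshold. (l) operates (a current Tier G Clearance is held), but is overridden by (m): (m) operates — a current Provisional Notice is held. (a) remains available.
Exception (b)'s conditions are all satisfied: a current Tier B Waiver is held; the facility's floor area is 1,250 m², less than the 1,300 m² limit. Turning to paragraph (n): (n) operates against (b): a current Category F Notice is held. (b) is therefore removed.
All of (c)'s requirements are met (the baseline figure is 76, meeting the 76 threshold; a current Class G Approval is held). However, paragraph (o) must be considered: (o) operates against (c): a current General Notice is held. (c) is therefore removed.
Exception (d)'s conditions are all satisfied: assessed value is $235,500, less than the $236,000 limit; discharge is routed to a licensed treatment works; the reference index is 753, less than the 804 limit. However, paragraphs (p)–(q) must be considered: (p) operates against (d): a current Tier E Exemption Letter is held. (q) is not triggered (there is no Schedule C Registration in force), so (p) stands. Exception (d) does not apply.
Exception (e) fails — average daily discharge volume is 260 litres, not less than 250 litres.

No — exception (a) applies; Ines's laundry is not required to obtain a discharge permit.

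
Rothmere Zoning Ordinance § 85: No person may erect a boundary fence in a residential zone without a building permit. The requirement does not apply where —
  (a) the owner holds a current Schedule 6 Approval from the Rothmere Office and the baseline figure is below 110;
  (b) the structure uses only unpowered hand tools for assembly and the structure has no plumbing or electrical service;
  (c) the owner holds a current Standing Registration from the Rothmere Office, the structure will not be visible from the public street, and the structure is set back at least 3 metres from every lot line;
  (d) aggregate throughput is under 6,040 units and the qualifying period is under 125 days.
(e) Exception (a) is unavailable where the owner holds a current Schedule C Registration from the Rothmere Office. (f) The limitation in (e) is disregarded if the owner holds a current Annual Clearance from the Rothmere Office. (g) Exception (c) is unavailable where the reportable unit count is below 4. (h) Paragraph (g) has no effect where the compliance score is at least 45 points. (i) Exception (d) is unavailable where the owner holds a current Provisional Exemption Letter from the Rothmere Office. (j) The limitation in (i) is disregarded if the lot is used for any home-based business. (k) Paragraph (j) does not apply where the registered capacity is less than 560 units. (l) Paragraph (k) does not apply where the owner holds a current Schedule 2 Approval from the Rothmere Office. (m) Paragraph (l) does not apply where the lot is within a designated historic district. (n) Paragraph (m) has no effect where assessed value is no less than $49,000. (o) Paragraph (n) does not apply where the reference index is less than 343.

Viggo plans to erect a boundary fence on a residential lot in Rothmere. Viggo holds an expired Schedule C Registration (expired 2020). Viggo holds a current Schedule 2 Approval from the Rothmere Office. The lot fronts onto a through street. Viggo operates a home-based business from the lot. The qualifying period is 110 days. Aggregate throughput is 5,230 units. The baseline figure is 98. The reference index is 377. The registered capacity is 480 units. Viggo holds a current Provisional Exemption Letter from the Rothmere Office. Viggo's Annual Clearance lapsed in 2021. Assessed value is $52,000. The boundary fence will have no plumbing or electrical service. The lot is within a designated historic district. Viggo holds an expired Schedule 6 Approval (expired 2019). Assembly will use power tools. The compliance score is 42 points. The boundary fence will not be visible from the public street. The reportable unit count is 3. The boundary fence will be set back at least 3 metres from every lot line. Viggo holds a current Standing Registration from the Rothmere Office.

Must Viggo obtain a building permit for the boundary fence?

Exception (a) requires that the owner holds a current Schedule 6 Approval from the Rothmere Office; but the Schedule 6 Approval is not current, so (a) is unavailable.
Exception (b) requires that the structure uses only unpowered hand tools for assembly; but assembly uses power tools, so (b) is unavailable.
All of (c)'s requirements are met (a current Standing Registration is held; the structure will not be visible from the street; the setback is at least 3 m on every side). However, paragraphs (g)–(h) must be considered: (g) operates against (c): the reportable unit count is 3, below the 4 limit. (h) does not operate here (the compliance score is 42 points, short of 45 points), so (g) stands. So (c) is unavailable.
All of (d)'s requirements are met (aggregate throughput is 5,230 units, under the 6,040 units limit; the qualifying period is 110 days, under the 125 days limit). Applying paragraphs (i)–(o): (i) is engaged (a current Provisional Exemption Letter is held), but is displaced by (j): (j) applies — a home-based business operates on the lot. (k) is engaged (the registered capacity is 480 units, less than the 560 units limit), but is set aside by (l): (l) operates against (k): a current Schedule 2 Approval is held. (m) would limit (l) — the lot is in a historic district — but (n) sets (m) aside: (n) is engaged — assessed value is $52,000, meeting the $49,000 threshold. (o) is not engaged (the reference index is 377, not less than 343), so (n) stands. So (d) applies.

No — exception (d) applies; Viggo does not need a building permit.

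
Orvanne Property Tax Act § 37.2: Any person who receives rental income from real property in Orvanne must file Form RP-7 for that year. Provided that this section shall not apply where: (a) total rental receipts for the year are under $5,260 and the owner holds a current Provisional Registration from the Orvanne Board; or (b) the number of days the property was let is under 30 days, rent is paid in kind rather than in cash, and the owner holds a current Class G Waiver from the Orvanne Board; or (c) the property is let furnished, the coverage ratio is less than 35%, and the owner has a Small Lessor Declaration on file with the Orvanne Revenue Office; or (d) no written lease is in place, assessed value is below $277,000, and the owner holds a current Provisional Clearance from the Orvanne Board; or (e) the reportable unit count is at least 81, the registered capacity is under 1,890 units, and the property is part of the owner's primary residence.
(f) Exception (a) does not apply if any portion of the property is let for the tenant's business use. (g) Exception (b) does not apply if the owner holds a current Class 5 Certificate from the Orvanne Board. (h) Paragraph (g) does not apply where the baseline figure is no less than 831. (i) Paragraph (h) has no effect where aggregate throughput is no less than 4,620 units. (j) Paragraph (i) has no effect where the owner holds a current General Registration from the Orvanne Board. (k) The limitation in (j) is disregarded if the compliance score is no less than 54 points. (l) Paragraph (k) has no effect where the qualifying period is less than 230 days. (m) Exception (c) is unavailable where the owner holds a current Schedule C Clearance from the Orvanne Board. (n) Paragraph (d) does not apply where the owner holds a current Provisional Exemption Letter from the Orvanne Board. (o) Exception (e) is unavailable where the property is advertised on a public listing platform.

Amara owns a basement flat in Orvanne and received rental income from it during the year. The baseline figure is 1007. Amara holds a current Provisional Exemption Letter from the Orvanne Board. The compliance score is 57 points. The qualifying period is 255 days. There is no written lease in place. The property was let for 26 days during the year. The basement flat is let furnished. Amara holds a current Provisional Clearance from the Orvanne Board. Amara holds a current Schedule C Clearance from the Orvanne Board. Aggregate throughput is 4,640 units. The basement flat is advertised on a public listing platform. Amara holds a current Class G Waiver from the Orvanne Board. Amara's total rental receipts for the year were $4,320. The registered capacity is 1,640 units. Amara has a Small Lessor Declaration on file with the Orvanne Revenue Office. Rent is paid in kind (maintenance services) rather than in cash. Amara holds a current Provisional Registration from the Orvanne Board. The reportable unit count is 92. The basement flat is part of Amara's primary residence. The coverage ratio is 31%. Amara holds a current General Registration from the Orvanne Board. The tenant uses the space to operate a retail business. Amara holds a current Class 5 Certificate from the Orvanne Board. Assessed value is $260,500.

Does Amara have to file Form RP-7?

Yes — Amara must file Form RP-7.

Exception (a): total rental receipts for the year are $4,320, under the $5,260 limit; a current Provisional Registration is held — every condition holds. But applying paragraph (f): (f) operates — the space is let for business use. (a) is therefore removed.
Exception (b): the number of days the property was let is 26 days, under the 30 days limit; rent is paid in kind; a current Class G Waiver is held — every condition holds. But: (g) operates against (b): a current Class 5 Certificate is held. (h) is engaged (the baseline figure is 1,007, meeting the 831 threshold), but yields to (i): (i) is triggered — aggregate throughput is 4,640 units, meeting the 4,620 units threshold. (j) would limit (i) — a current General Registration is held — but (k) sets (j) aside: (k) operates against (j): the compliance score is 57 points, meeting the 54 points threshold. (l), which would lift (k), is inapplicable — the qualifying period is 255 days, not less than 230 days. Exception (b) does not apply.
Exception (c)'s conditions are all satisfied: the property is let furnished; the coverage ratio is 31%, less than the 35% limit; a Small Lessor Declaration is on file. But: (m) operates against (c): a current Schedule C Clearance is held. Exception (c) does not apply.
Exception (d): there is no written lease; assessed value is $260,500, below the $277,000 limit; a current Provisional Clearance is held — every condition holds. Turning to paragraph (n): (n) operates against (d): a current Provisional Exemption Letter is held. So (d) is unavailable.
All of (e)'s requirements are met (the reportable unit count is 92, meeting the 81 threshold; the registered capacity is 1,640 units, under the 1,890 units limit; the basement flat is part of the primary residence). Turning to paragraph (o): (o) operates against (e): the property is publicly advertised. Exception (e) does not apply.
Every exception is unavailable, so the rule governs.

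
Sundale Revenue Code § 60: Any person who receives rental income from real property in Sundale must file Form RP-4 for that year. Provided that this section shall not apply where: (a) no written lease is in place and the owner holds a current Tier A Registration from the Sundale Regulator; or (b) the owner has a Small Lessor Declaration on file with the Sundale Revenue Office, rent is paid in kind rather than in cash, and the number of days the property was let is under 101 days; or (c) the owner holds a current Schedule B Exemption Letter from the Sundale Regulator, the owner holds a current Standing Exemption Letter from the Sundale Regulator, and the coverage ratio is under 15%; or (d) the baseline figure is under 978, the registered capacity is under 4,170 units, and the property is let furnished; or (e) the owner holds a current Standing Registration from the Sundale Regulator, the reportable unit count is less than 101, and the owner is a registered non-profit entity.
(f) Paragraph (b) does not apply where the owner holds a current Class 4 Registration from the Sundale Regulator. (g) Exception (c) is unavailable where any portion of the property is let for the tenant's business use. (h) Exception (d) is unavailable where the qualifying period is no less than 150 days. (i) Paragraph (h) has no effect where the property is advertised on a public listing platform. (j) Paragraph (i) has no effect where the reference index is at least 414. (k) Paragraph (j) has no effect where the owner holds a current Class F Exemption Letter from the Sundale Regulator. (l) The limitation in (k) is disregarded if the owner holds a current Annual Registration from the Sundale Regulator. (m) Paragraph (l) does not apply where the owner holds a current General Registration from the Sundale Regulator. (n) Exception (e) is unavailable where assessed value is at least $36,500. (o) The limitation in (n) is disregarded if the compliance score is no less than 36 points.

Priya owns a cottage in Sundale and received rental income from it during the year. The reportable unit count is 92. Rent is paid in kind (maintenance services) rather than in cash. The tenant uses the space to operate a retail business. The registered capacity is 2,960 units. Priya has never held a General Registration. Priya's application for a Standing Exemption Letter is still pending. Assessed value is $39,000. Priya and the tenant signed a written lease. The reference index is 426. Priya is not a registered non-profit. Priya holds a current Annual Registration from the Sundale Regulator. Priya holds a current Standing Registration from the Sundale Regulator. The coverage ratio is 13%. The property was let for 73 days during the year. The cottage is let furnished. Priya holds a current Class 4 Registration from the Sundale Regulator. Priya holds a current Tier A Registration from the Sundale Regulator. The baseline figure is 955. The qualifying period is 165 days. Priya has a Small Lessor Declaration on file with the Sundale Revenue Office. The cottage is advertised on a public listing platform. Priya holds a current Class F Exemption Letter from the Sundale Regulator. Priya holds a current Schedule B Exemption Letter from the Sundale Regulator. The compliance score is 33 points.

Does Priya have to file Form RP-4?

Yes — Priya must file Form RP-4.

Exception (a) requires that no written lease is in place; but a written lease is in place, so (a) is unavailable.
Exception (b)'s conditions are all satisfied: a Small Lessor Declaration is on file; rent is paid in kind; the number of days the property was let is 73 days, under the 101 days limit. Turning to paragraph (f): (f) operates against (b): a current Class 4 Registration is held. (b) is therefore removed.
Exception (c) requires that the owner holds a current Standing Exemption Letter from the Sundale Regulator; but the Standing Exemption Letter is not current, so (c) is unavailable.
Exception (d)'s conditions are all satisfied: the baseline figure is 955, under the 978 limit; the registered capacity is 2,960 units, under the 4,170 units limit; the property is let furnished. However, paragraphs (h)–(m) must be considered: (h) is engaged — the qualifying period is 165 days, meeting the 150 days threshold. (i) would limit (h) — the property is publicly advertised — but (j) sets (i) aside: (j) operates against (i): the reference index is 426, meeting the 414 threshold. (k) would limit (j) — a current Class F Exemption Letter is held — but (l) sets (k) aside: (l) operates against (k): a current Annual Registration is held. (m), which would lift (l), is not engaged — no current General Registration is held. So (d) is unavailable.
Exception (e) does not apply: Priya is not a registered non-profit.
None of the exceptions is available; § 60 applies in full.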